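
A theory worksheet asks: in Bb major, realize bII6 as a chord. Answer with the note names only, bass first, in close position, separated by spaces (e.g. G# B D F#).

Eb Gb Cb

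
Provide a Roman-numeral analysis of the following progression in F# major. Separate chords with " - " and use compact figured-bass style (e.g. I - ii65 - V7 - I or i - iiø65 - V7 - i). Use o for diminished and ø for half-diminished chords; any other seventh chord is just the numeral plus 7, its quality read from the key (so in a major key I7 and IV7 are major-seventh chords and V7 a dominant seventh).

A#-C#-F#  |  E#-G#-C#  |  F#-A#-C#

I6 - V6 - I

A#-C#-F#: major triad on F# = scale degree 1 → I6.
E#-G#-C#: major triad on C# = scale degree 5 → V6.
F#-A#-C#: root F# is the tonic; major triad there is I.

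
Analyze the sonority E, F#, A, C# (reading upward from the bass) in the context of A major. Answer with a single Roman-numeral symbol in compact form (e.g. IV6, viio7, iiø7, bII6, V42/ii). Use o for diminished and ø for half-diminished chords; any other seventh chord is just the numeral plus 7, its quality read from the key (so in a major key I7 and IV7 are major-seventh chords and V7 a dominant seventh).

vi42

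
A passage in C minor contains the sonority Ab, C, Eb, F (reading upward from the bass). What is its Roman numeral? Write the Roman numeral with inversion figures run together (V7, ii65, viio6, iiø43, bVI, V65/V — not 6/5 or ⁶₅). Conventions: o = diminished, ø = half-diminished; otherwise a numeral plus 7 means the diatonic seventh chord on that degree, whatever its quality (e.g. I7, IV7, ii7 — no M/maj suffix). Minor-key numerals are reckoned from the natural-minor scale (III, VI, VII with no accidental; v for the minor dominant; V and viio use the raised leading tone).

Stacked in thirds the chord is F-Ab-C-Eb: a minor seventh chord on F.
F is scale degree 4 in C minor, and a minor seventh chord on that degree is written iv7.
With Ab in the bass the chord is in first inversion, so the figured bass is 65.

iv65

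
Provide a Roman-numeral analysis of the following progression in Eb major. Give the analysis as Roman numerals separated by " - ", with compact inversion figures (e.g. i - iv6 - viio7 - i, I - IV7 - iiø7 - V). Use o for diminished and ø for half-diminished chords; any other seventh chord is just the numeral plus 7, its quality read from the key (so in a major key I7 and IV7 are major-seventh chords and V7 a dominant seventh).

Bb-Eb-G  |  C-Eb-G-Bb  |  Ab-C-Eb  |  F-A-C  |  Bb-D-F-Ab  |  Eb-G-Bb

I64 - vi7 - IV - V/V - V7 - I

Bb-Eb-G: major triad on Eb = scale degree 1 → I64.
C-Eb-G-Bb: root C is the submediant; minor seventh chord there is vi7.
Ab-C-Eb: major triad on Ab = scale degree 4 → IV.
F-A-C: chromatic; F is V of V, so V/V.
Bb-D-F-Ab has root Bb, degree 5 in Eb major, so V7.
Eb-G-Bb: major triad on Eb = scale degree 1 → I.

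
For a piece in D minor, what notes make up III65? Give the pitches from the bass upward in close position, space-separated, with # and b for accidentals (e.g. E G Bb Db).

In D minor, the third degree is F, and the diatonic chord built there is a major seventh chord.
That chord is spelled F-A-C-E.
The figured bass 65 indicates first inversion, placing the third (A) in the bass: A-C-E-F.

A C E F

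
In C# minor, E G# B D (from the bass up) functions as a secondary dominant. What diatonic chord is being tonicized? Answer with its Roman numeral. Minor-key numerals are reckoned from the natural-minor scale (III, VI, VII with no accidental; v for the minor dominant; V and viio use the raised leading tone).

VI

The chord is a dominant seventh chord on E.
A dominant resolves down a perfect fifth: E → A. In C# minor, A is scale degree 6, i.e. VI.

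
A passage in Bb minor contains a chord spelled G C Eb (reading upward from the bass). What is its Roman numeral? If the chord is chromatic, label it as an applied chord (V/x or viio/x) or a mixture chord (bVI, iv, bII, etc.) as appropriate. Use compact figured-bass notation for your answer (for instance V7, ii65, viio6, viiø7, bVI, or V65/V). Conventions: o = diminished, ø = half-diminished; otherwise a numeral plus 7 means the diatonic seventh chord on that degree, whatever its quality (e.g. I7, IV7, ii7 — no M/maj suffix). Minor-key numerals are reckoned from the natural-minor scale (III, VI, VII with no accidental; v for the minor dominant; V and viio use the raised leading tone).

ii64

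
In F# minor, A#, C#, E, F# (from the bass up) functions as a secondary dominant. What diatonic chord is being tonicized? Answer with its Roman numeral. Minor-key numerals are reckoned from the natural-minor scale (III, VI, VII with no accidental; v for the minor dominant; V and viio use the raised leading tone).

The chord is a dominant seventh chord on F#.
A dominant resolves down a perfect fifth: F# → B. In F# minor, B is scale degree 4, i.e. iv.

iv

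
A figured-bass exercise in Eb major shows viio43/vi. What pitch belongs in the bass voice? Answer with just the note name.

The applied chord viio43/vi is rooted on B: B-D-F-Ab.
The figure 43 means second inversion — the fifth is in the bass.

F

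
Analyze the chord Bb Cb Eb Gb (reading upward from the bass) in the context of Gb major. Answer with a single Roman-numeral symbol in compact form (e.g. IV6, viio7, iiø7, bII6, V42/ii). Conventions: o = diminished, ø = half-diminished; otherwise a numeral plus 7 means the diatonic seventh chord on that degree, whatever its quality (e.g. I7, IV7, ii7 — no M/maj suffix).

The pitches Cb-Eb-Gb-Bb form a major seventh chord rooted on Cb.
Cb is scale degree 4 in Gb major, and a major seventh chord on that degree is written IV7.
With Bb in the bass the chord is in third inversion, so the figured bass is 42.

IV42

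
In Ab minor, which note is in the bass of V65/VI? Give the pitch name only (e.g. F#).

The applied chord V65/VI is rooted on Cb: Cb-Eb-Gb-Bbb.
The figure 65 means first inversion — the third is in the bass.

Eb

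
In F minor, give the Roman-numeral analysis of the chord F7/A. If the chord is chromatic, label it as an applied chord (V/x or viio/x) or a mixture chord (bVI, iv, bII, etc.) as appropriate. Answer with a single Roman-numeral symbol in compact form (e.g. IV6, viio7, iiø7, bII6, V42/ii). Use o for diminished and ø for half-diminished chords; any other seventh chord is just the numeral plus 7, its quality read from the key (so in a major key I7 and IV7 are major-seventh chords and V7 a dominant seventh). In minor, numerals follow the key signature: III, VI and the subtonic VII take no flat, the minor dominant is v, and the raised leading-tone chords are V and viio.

V65/iv

The pitches F-A-C-Eb form a dominant seventh chord rooted on F.
F is not a diatonic chord root with this quality in F minor, but it lies a perfect fifth above Bb (iv), so the chord functions as an applied dominant of iv.
With A in the bass the chord is in first inversion, so the figured bass is 65.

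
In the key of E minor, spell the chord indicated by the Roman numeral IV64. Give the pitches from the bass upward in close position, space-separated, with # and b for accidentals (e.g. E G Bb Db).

E A C#

IV64 is the major subdominant, borrowed from the parallel major. In E minor that root is A.
So the chord is A-C#-E.
With the 64 figure the chord is in second inversion; from the bass E upward in close position it reads E-A-C#.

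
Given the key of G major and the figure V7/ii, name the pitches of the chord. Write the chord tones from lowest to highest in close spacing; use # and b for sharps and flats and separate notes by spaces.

V7/ii is a secondary dominant — the dominant seventh of ii. ii in G major is A, so the applied chord's root is E, a perfect fifth above.
Building a dominant seventh chord on E gives E-G#-B-D.

E G# B D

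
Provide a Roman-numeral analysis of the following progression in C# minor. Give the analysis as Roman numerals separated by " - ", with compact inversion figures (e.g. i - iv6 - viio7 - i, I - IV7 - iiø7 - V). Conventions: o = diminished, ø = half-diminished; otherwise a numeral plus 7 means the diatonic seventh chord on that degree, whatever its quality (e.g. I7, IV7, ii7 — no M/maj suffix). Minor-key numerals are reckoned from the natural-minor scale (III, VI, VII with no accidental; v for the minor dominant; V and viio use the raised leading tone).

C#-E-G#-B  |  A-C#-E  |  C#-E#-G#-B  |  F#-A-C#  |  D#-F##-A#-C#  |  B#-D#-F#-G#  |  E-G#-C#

C#-E-G#-B: root C# is the tonic; minor seventh chord there is i7.
A-C#-E has root A, degree 6 in C# minor, so VI.
C#-E#-G#-B: chromatic; C# is V of iv, so V7/iv.
F#-A-C# has root F#, degree 4 in C# minor, so iv.
D#-F##-A#-C# is the secondary dominant of V (dominant seventh chord on D#): V7/V.
B#-D#-F#-G#: root G# is the dominant; dominant seventh chord there is V65.
E-G#-C#: minor triad on C# = scale degree 1 → i6.

i7 - VI - V7/iv - iv - V7/V - V65 - i6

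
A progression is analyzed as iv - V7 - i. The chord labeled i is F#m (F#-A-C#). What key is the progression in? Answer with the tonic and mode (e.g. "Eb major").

F# minor

The anchor chord is a minor triad on F#, labeled i.
If F# is scale degree 1 and the mode makes that degree carry a minor triad, the tonic is F# and the mode is minor.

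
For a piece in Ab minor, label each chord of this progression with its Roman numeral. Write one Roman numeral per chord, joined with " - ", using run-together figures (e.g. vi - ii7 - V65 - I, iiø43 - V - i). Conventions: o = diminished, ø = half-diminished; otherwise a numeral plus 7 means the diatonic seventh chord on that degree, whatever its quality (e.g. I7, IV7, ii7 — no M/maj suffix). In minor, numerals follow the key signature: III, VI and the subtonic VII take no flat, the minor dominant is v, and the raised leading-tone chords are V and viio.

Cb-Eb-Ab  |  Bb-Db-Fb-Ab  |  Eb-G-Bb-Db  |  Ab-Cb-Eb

i6 - iiø7 - V7 - i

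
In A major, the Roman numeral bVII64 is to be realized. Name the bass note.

bVII in A major has root G; the chord is G-B-D.
The figure 64 means second inversion — the fifth is in the bass.

D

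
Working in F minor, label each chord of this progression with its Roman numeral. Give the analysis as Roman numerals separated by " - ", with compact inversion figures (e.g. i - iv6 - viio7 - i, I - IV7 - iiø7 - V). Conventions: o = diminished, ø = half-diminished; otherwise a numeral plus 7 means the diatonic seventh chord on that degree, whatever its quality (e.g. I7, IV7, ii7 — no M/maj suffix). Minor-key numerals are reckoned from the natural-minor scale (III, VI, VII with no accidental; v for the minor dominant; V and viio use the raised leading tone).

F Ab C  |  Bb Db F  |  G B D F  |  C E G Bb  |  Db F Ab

i - iv - V7/V - V7 - VI

F-Ab-C has root F, degree 1 in F minor, so i.
Bb-Db-F: minor triad on Bb = scale degree 4 → iv.
G-B-D-F: chromatic; G is V of V, so V7/V.
C-E-G-Bb has root C, degree 5 in F minor, so V7.
Db-F-Ab: root Db is the submediant; major triad there is VI.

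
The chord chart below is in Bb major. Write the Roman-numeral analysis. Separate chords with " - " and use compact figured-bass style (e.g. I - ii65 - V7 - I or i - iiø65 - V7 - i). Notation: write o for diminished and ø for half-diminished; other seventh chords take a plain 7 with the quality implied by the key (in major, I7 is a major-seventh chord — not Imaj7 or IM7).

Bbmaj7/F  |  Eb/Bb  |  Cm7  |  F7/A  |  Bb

Bbmaj7/F has root Bb, degree 1 in Bb major, so I43.
Eb/Bb: major triad on Eb = scale degree 4 → IV64.
Cm7: minor seventh chord on C = scale degree 2 → ii7.
F7/A: root F is the dominant; dominant seventh chord there is V65.
Bb: root Bb is the tonic; major triad there is I.

I43 - IV64 - ii7 - V65 - I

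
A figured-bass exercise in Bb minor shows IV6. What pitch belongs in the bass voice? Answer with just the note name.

IV in Bb minor has root Eb; the chord is Eb-G-Bb.
The figure 6 means first inversion — the third is in the bass.

G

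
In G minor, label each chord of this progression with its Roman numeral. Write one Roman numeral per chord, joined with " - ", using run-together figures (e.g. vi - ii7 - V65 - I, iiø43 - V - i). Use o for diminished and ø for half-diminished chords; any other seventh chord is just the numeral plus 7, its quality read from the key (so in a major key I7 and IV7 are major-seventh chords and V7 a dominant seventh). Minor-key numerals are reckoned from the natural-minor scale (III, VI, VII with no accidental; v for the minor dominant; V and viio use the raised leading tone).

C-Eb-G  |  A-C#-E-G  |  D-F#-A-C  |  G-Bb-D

iv - V7/V - V7 - i

C-Eb-G has root C, degree 4 in G minor, so iv.
A-C#-E-G: a dominant seventh chord on A, the applied dominant of V → V7/V.
D-F#-A-C: dominant seventh chord on D = scale degree 5 → V7.
G-Bb-D: minor triad on G = scale degree 1 → i.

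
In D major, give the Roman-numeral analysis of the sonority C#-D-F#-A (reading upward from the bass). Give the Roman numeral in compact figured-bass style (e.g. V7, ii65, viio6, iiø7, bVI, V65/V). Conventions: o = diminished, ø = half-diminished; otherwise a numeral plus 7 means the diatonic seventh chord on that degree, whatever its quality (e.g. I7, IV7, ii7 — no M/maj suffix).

I42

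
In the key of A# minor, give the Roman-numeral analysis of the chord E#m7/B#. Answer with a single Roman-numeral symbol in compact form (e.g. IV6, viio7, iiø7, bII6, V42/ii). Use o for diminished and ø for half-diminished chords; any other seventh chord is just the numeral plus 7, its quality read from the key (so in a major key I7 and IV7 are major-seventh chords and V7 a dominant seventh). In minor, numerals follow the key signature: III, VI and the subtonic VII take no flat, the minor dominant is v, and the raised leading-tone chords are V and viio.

v43

The pitches E#-G#-B#-D# form a minor seventh chord rooted on E#.
In A# minor, E# is the dominant; the diatonic minor seventh chord there is v7.
With B# in the bass the chord is in second inversion, so the figured bass is 43.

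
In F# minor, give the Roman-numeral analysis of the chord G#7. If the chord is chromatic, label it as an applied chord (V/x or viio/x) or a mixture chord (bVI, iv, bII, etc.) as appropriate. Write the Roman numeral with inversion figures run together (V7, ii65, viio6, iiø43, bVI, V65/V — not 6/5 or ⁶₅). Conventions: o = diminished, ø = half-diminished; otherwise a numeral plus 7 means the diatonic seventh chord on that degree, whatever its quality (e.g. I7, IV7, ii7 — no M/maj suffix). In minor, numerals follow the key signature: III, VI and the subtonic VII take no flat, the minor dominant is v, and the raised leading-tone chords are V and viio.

The pitches G#-B#-D#-F# form a dominant seventh chord rooted on G#.
G# is not a diatonic chord root with this quality in F# minor, but it lies a perfect fifth above C# (V), so the chord functions as an applied dominant of V.

V7/V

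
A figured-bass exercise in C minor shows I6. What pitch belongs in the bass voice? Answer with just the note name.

E

I in C minor has root C; the chord is C-E-G.
The figure 6 means first inversion — the third is in the bass.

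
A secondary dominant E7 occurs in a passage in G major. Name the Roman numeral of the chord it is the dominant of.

ii

The chord is a dominant seventh chord on E.
A dominant resolves down a perfect fifth: E → A. In G major, A is scale degree 2, i.e. ii.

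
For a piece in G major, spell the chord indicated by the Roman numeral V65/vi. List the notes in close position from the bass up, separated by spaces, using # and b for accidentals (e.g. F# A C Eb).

D# F# A B

The slash means an applied dominant: we want the dominant of vi. In G major, vi is E minor, and its dominant is built on B.
Building a dominant seventh chord on B gives B-D#-F#-A.
With the 65 figure the chord is in first inversion; from the bass D# upward in close position it reads D#-F#-A-B.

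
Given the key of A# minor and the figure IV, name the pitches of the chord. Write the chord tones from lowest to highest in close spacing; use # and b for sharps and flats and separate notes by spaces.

Scale degree 4 in A# minor is D#; here the chord built on it is altered to a major triad. IV is the major subdominant, borrowed from the parallel major.
So the chord is D#-F##-A#.

D# F## A#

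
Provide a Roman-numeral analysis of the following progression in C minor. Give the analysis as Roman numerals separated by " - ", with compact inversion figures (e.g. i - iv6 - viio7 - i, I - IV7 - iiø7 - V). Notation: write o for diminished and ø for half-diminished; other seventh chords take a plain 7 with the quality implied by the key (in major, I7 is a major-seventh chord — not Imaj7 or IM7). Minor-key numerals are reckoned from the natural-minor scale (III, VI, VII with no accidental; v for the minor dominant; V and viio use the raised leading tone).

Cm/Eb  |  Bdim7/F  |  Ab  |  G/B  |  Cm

i6 - viio43 - VI - V6 - i

Cm/Eb: root C is the tonic; minor triad there is i6.
Bdim7/F: root B is the leading tone; fully diminished seventh chord there is viio43.
Ab: major triad on Ab = scale degree 6 → VI.
G/B: root G is the dominant; major triad there is V6.
Cm has root C, degree 1 in C minor, so i.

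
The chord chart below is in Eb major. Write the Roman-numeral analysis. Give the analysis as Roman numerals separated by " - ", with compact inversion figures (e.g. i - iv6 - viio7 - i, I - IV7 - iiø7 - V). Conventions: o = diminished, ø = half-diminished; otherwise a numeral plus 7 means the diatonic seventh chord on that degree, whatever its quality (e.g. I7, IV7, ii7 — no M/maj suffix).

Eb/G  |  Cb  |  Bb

I6 - bVI - V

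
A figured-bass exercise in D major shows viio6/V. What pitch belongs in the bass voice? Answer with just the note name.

The applied chord viio6/V is rooted on G#: G#-B-D.
The figure 6 means first inversion — the third is in the bass.

B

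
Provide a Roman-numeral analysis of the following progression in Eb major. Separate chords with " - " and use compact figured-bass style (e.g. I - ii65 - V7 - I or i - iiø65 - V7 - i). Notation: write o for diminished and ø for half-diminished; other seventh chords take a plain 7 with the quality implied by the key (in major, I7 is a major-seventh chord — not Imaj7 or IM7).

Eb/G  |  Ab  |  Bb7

Eb/G: root Eb is the tonic; major triad there is I6.
Ab: root Ab is the subdominant; major triad there is IV.
Bb7: root Bb is the dominant; dominant seventh chord there is V7.

I6 - IV - V7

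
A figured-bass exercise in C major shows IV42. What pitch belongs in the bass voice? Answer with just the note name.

E

IV in C major has root F; the chord is F-A-C-E.
The figure 42 means third inversion — the seventh is in the bass.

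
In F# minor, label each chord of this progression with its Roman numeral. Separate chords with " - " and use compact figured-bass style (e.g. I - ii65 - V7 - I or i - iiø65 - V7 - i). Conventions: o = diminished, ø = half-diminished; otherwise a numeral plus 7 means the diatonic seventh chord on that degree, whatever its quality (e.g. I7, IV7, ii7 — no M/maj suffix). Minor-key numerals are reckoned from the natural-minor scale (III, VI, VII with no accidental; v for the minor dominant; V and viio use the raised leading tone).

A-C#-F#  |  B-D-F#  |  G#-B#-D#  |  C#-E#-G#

i6 - iv - V/V - V

A-C#-F#: minor triad on F# = scale degree 1 → i6.
B-D-F#: root B is the subdominant; minor triad there is iv.
G#-B#-D# is the secondary dominant of V (major triad on G#): V/V.
C#-E#-G#: root C# is the dominant; major triad there is V.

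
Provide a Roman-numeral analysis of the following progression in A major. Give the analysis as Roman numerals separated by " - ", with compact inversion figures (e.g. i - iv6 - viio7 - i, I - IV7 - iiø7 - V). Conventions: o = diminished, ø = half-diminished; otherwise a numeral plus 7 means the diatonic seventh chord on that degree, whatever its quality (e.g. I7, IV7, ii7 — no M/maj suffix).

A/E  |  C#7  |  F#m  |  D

I64 - V7/vi - vi - IV

A/E: root A is the tonic; major triad there is I64.
C#7: a dominant seventh chord on C#, the applied dominant of vi → V7/vi.
F#m: minor triad on F# = scale degree 6 → vi.
D: root D is the subdominant; major triad there is IV.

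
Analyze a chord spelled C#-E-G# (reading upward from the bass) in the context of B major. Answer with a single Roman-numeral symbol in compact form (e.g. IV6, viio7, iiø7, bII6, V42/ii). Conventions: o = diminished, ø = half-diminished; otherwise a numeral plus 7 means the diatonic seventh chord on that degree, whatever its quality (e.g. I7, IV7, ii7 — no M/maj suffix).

The pitches C#-E-G# form a minor triad rooted on C#.
In B major, C# is the supertonic; the diatonic minor triad there is ii.

ii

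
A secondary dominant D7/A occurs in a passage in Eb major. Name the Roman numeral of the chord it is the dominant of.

iii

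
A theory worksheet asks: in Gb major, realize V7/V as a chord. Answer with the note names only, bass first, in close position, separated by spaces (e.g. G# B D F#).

Ab C Eb Gb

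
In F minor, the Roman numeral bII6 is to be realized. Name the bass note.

Bb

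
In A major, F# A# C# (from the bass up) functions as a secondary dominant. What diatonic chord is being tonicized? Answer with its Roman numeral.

The chord is a major triad on F#.
A dominant resolves down a perfect fifth: F# → B. In A major, B is scale degree 2, i.e. ii.

ii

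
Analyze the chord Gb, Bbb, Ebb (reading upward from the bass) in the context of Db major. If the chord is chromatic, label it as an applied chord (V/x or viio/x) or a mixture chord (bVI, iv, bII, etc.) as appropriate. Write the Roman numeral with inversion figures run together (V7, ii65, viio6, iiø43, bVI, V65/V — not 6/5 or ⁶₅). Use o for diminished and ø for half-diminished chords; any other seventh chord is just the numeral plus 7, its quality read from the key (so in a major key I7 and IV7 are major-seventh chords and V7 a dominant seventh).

Stacked in thirds the chord is Ebb-Gb-Bbb: a major triad on Ebb.
Ebb is the lowered second degree of Db major (diatonic 2 would be Eb). This is the Neapolitan sixth — a major triad on the lowered second degree, here in its customary first inversion.
With Gb in the bass the chord is in first inversion, so the figured bass is 6.

bII6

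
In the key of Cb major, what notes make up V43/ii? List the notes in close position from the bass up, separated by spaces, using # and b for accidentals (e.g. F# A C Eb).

V43/ii is a secondary dominant — the dominant seventh of ii. ii in Cb major is Db, so the applied chord's root is Ab, a perfect fifth above.
Building a dominant seventh chord on Ab gives Ab-C-Eb-Gb.
The figured bass 43 indicates second inversion, placing the fifth (Eb) in the bass: Eb-Gb-Ab-C.

Eb Gb Ab C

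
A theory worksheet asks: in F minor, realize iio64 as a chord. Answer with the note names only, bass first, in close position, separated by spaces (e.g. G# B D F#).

Db G Bb

The numeral's case and figure indicate a diminished triad. In F minor its root, scale degree 2, is G.
Stacking thirds from G gives G-Bb-Db.
With the 64 figure the chord is in second inversion; from the bass Db upward in close position it reads Db-G-Bb.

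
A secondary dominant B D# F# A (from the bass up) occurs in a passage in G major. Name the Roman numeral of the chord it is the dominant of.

vi

The chord is a dominant seventh chord on B.
A dominant resolves down a perfect fifth: B → E. In G major, E is scale degree 6, i.e. vi.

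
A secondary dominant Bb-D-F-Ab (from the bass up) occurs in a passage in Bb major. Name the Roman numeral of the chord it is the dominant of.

IV

The chord is a dominant seventh chord on Bb.
A dominant resolves down a perfect fifth: Bb → Eb. In Bb major, Eb is scale degree 4, i.e. IV.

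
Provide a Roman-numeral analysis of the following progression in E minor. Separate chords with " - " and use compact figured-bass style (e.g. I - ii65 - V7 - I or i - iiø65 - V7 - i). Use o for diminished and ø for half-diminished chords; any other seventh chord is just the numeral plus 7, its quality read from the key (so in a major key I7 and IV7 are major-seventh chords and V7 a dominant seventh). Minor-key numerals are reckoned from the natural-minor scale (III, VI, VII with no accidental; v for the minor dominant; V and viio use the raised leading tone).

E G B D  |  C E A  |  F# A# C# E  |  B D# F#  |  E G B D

E-G-B-D: root E is the tonic; minor seventh chord there is i7.
C-E-A has root A, degree 4 in E minor, so iv6.
F#-A#-C#-E: a dominant seventh chord on F#, the applied dominant of V → V7/V.
B-D#-F#: major triad on B = scale degree 5 → V.
E-G-B-D has root E, degree 1 in E minor, so i7.

i7 - iv6 - V7/V - V - i7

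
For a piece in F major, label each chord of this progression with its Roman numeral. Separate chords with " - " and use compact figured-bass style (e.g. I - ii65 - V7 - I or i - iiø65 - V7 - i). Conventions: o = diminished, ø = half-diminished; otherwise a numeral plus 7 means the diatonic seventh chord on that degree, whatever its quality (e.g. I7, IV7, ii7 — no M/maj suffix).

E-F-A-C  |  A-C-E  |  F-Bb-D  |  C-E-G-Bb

E-F-A-C: major seventh chord on F = scale degree 1 → I42.
A-C-E: minor triad on A = scale degree 3 → iii.
F-Bb-D has root Bb, degree 4 in F major, so IV64.
C-E-G-Bb: dominant seventh chord on C = scale degree 5 → V7.

I42 - iii - IV64 - V7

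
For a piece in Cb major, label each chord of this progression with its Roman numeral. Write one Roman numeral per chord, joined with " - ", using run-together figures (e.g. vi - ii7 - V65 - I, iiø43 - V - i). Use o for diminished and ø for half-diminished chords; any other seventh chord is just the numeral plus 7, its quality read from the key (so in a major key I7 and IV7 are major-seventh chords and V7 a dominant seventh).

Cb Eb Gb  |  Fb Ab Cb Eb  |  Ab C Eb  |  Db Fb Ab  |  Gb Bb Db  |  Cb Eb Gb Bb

Cb-Eb-Gb: root Cb is the tonic; major triad there is I.
Fb-Ab-Cb-Eb: major seventh chord on Fb = scale degree 4 → IV7.
Ab-C-Eb: a major triad on Ab, the applied dominant of ii → V/ii.
Db-Fb-Ab has root Db, degree 2 in Cb major, so ii.
Gb-Bb-Db: root Gb is the dominant; major triad there is V.
Cb-Eb-Gb-Bb has root Cb, degree 1 in Cb major, so I7.

I - IV7 - V/ii - ii - V - I7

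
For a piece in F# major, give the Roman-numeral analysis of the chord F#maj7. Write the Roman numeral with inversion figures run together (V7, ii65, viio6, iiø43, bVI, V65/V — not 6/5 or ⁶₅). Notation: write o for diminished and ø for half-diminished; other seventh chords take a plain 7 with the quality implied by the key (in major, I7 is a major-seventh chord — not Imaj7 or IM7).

I7

Stacked in thirds the chord is F#-A#-C#-E#: a major seventh chord on F#.
In F# major, F# is the tonic; the diatonic major seventh chord there is I7.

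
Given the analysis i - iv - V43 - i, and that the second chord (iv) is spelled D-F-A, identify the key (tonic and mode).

A minor

iv is given as D-F-A — a minor triad with root D.
If D is scale degree 4 and the mode makes that degree carry a minor triad, the tonic is A and the mode is minor.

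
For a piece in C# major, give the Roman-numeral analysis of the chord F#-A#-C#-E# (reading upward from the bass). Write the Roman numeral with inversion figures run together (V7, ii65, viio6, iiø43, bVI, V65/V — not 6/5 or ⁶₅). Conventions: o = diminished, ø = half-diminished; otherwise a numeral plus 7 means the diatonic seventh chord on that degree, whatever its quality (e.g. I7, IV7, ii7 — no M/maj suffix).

IV7

Stacked in thirds the chord is F#-A#-C#-E#: a major seventh chord on F#.
F# is scale degree 4 in C# major, and a major seventh chord on that degree is written IV7.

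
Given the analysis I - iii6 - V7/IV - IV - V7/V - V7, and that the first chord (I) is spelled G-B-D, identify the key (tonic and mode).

G major

The anchor chord is a major triad on G, labeled I.
If G is scale degree 1 and the mode makes that degree carry a major triad, the tonic is G and the mode is major.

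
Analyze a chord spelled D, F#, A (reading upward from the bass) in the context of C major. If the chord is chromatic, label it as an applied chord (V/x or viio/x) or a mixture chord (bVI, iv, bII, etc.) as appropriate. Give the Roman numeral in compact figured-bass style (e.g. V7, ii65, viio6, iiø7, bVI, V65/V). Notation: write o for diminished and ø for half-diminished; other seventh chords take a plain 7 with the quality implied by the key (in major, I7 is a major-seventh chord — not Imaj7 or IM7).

V/V

Stacked in thirds the chord is D-F#-A: a major triad on D.
D is not a diatonic chord root with this quality in C major, but it lies a perfect fifth above G (V), so the chord functions as an applied dominant of V.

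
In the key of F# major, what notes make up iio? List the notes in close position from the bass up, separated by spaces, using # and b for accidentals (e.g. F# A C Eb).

iio is the diminished supertonic triad, borrowed from the parallel minor. In F# major that root is G#.
So the chord is G#-B-D.

G# B D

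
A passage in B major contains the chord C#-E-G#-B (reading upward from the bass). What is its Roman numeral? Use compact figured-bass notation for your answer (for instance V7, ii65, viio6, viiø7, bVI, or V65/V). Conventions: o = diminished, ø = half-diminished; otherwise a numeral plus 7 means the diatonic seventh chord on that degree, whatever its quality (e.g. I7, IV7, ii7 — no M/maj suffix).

ii7

The pitches C#-E-G#-B form a minor seventh chord rooted on C#.
In B major, C# is the supertonic; the diatonic minor seventh chord there is ii7.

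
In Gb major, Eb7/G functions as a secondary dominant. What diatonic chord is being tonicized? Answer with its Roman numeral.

The chord is a dominant seventh chord on Eb.
A dominant resolves down a perfect fifth: Eb → Ab. In Gb major, Ab is scale degree 2, i.e. ii.

ii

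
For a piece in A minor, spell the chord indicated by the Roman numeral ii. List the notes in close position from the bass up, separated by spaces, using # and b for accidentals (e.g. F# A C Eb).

B D F#

Scale degree 2 in A minor is B; here the chord built on it is altered to a minor triad. ii is the minor supertonic, borrowed from the parallel major (the Dorian ii).
So the chord is B-D-F#, a minor triad.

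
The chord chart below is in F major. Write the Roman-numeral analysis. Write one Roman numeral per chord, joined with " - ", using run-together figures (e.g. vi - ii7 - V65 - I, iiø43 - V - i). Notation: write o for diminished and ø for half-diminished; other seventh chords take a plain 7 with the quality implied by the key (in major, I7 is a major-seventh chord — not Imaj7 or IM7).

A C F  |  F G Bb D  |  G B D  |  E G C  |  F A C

A-C-F has root F, degree 1 in F major, so I6.
F-G-Bb-D has root G, degree 2 in F major, so ii42.
G-B-D is the secondary dominant of V (major triad on G): V/V.
E-G-C: major triad on C = scale degree 5 → V6.
F-A-C has root F, degree 1 in F major, so I.

I6 - ii42 - V/V - V6 - I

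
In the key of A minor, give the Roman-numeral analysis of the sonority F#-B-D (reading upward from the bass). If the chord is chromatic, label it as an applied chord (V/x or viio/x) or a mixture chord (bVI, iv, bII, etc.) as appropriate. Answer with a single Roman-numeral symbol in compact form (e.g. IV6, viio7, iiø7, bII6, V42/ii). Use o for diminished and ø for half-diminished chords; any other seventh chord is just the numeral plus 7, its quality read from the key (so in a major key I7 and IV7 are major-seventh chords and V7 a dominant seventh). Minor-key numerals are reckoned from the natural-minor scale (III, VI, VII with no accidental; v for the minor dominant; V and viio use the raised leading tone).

The pitches B-D-F# form a minor triad rooted on B.
B is the second degree of A minor. This is the minor supertonic, borrowed from the parallel major (the Dorian ii).
With F# in the bass the chord is in second inversion, so the figured bass is 64.

ii64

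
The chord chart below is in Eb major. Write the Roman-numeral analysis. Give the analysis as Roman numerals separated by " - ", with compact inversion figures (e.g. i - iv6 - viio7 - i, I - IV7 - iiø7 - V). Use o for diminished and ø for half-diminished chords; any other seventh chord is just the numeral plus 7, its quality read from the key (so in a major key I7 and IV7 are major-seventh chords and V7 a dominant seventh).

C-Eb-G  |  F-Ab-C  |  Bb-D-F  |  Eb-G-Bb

vi - ii - V - I

C-Eb-G: minor triad on C = scale degree 6 → vi.
F-Ab-C: root F is the supertonic; minor triad there is ii.
Bb-D-F: major triad on Bb = scale degree 5 → V.
Eb-G-Bb: root Eb is the tonic; major triad there is I.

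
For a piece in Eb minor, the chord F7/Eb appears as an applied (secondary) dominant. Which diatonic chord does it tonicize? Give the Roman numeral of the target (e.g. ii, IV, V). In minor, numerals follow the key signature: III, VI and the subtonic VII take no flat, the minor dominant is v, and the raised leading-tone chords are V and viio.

V

The chord is a dominant seventh chord on F.
A dominant resolves down a perfect fifth: F → Bb. In Eb minor, Bb is scale degree 5, i.e. V.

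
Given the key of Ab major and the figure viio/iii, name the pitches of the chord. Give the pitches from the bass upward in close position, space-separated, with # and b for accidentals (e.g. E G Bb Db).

B D F

The slash marks an applied leading-tone chord: viio of iii. In Ab major, iii is C, so the leading tone to it is B, a half step below.
Building a diminished triad on B gives B-D-F.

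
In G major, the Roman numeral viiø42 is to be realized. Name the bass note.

viiø in G major has root F#; the chord is F#-A-C-E.
The figure 42 means third inversion — the seventh is in the bass.

E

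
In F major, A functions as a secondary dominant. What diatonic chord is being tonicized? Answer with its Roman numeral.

vi

The chord is a major triad on A.
A dominant resolves down a perfect fifth: A → D. In F major, D is scale degree 6, i.e. vi.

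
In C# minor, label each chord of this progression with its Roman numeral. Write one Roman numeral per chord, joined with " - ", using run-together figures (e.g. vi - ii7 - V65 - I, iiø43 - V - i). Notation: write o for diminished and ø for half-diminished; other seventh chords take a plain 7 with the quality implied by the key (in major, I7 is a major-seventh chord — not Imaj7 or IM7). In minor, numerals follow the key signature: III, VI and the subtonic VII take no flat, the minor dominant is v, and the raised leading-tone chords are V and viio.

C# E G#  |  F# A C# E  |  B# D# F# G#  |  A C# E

i - iv7 - V65 - VI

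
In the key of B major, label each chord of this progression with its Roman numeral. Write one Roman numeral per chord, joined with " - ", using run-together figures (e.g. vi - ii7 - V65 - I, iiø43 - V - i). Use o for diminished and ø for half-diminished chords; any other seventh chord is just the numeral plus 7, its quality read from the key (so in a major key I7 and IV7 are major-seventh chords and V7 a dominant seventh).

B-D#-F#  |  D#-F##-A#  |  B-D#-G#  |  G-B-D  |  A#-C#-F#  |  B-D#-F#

B-D#-F# has root B, degree 1 in B major, so I.
D#-F##-A#: chromatic; D# is V of vi, so V/vi.
B-D#-G#: minor triad on G# = scale degree 6 → vi6.
G-B-D: G with this quality isn't in the key; it's bVI, borrowed from the parallel minor.
A#-C#-F#: root F# is the dominant; major triad there is V6.
B-D#-F#: root B is the tonic; major triad there is I.

I - V/vi - vi6 - bVI - V6 - I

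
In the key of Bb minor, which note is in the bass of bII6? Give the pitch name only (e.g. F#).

bII in Bb minor has root Cb; the chord is Cb-Eb-Gb.
The figure 6 means first inversion — the third is in the bass.

Eb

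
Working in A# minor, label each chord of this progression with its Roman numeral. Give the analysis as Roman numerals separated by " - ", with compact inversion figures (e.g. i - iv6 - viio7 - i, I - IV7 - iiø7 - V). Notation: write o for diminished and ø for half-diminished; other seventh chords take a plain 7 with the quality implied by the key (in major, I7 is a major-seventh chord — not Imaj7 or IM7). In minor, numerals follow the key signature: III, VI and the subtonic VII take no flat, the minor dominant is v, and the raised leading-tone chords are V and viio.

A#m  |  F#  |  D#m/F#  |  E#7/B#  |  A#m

i - VI - iv6 - V43 - i

A#m has root A#, degree 1 in A# minor, so i.
F#: root F# is the submediant; major triad there is VI.
D#m/F#: minor triad on D# = scale degree 4 → iv6.
E#7/B#: root E# is the dominant; dominant seventh chord there is V43.
A#m: minor triad on A# = scale degree 1 → i.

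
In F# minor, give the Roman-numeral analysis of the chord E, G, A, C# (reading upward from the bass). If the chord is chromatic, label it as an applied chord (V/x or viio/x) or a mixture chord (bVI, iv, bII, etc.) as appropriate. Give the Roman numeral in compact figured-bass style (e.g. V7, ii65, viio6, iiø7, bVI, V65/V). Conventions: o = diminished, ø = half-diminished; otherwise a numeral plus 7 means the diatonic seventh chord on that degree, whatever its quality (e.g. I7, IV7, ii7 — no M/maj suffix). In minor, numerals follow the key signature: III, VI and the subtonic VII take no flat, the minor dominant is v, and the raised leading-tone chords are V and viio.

V43/VI

The pitches A-C#-E-G form a dominant seventh chord rooted on A.
A is not a diatonic chord root with this quality in F# minor, but it lies a perfect fifth above D (VI), so the chord functions as an applied dominant of VI.
With E in the bass the chord is in second inversion, so the figured bass is 43.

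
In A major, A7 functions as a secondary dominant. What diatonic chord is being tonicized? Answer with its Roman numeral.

IV

The chord is a dominant seventh chord on A.
A dominant resolves down a perfect fifth: A → D. In A major, D is scale degree 4, i.e. IV.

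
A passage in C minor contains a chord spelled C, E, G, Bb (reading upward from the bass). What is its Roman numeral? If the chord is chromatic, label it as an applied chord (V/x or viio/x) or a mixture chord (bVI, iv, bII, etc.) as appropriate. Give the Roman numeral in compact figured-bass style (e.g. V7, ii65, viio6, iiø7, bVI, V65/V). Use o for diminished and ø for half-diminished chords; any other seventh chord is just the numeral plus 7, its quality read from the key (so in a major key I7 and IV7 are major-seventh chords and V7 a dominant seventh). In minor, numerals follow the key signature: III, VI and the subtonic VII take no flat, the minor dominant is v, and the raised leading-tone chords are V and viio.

V7/iv

The pitches C-E-G-Bb form a dominant seventh chord rooted on C.
C is not a diatonic chord root with this quality in C minor, but it lies a perfect fifth above F (iv), so the chord functions as an applied dominant of iv.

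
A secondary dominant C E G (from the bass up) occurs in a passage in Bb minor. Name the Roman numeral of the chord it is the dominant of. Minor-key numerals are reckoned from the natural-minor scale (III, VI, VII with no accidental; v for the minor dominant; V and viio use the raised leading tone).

The chord is a major triad on C.
A dominant resolves down a perfect fifth: C → F. In Bb minor, F is scale degree 5, i.e. V.

V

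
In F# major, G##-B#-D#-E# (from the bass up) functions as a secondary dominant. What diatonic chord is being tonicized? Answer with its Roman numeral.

iii

The chord is a dominant seventh chord on E#.
A dominant resolves down a perfect fifth: E# → A#. In F# major, A# is scale degree 3, i.e. iii.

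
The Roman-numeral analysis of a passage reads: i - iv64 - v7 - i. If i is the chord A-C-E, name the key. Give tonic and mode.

A minor

The chord Am is a minor triad rooted on A; its label is i.
If A is scale degree 1 and the mode makes that degree carry a minor triad, the tonic is A and the mode is minor.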